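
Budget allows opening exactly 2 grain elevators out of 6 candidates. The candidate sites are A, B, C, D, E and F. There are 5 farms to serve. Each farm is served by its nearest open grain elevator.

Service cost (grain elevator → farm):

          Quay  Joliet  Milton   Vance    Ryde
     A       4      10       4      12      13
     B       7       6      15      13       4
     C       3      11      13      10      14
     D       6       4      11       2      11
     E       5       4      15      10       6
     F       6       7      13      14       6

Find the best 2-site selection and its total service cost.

With exactly 2 open, each farm uses its cheapest among the chosen.
{A, D}: Quay→A 4, Joliet→D 4, Milton→A 4, Vance→D 2, Ryde→D 11. Service cost 25.
{B, D}: service cost 27
{A, E}: service cost 28
Among all 15 size-2 choices, {A, D} is lowest.

Choose A and D; total service cost 25.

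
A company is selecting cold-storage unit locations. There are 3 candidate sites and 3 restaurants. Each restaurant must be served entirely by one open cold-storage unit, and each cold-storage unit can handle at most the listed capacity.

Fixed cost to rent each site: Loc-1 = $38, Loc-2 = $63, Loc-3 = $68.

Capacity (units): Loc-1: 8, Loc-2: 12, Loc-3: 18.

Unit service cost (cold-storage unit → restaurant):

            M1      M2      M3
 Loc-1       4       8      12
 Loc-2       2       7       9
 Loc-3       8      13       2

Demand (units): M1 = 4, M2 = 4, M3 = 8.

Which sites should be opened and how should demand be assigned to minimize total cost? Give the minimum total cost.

Minimum total cost: 168

Open {Loc-3}: M1→Loc-3 8·4=32, M2→Loc-3 13·4=52, M3→Loc-3 2·8=16.
Loads: Loc-3 carries 16/18. Service 100; fixed 68; total 168.
Next best feasible plan costs 170.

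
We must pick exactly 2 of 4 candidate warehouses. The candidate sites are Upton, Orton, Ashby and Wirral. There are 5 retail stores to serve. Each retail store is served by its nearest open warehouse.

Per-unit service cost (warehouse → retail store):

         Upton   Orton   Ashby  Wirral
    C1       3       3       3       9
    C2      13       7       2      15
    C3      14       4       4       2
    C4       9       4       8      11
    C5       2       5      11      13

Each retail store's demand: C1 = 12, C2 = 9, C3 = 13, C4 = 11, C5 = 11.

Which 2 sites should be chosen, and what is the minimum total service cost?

Choose Orton and Ashby; total service cost 205.

With exactly 2 open, each retail store uses its cheapest among the chosen.
{Orton, Ashby}: C1→Orton 3·12=36, C2→Ashby 2·9=18, C3→Orton 4·13=52, C4→Orton 4·11=44, C5→Orton 5·11=55. Service cost 205.
{Upton, Ashby}: service cost 216
{Upton, Orton}: service cost 217
Among all 6 size-2 choices, {Orton, Ashby} is lowest.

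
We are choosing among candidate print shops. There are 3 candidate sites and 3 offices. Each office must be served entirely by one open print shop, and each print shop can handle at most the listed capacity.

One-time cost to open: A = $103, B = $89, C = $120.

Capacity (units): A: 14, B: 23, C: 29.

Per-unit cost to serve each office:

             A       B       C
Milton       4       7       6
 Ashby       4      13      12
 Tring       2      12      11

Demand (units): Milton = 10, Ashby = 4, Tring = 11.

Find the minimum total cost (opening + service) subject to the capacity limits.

Minimum total cost: 336

Open {A, B}: Milton→B 7·10=70, Ashby→B 13·4=52, Tring→A 2·11=22.
Loads: A carries 11/14, B carries 14/23. Service 144; fixed 192; total 336.
Next best feasible plan costs 349.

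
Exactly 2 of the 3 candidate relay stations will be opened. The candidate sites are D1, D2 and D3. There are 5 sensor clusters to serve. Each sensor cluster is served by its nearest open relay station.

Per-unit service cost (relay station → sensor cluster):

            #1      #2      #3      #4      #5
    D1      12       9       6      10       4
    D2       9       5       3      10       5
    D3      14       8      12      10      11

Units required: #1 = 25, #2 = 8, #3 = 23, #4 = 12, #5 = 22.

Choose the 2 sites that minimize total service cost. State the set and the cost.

Choose D1 and D2; total service cost 542.

With exactly 2 open, each sensor cluster uses its cheapest among the chosen.
{D1, D2}: #1→D2 9·25=225, #2→D2 5·8=40, #3→D2 3·23=69, #4→D1 10·12=120, #5→D1 4·22=88. Service cost 542.
{D2, D3}: service cost 564
{D1, D3}: service cost 710
Among all 3 size-2 choices, {D1, D2} is lowest.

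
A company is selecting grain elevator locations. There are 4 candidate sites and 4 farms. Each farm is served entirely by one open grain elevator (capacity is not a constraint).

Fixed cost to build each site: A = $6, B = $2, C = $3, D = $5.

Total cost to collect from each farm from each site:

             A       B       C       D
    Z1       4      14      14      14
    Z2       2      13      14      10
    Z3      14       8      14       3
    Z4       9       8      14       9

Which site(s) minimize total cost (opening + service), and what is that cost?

Open A and D; minimum total cost 29.

For any fixed open set, each farm goes to its cheapest open site; total = fixed + service.
{A, D}: Z1→A 4, Z2→A 2, Z3→D 3, Z4→A 9. Service 18; fixed 11; total 29.
{A, B}: service 22 + fixed 8 = 30
{A, B, D}: Z1→A 4, Z2→A 2, Z3→D 3, Z4→B 8. Service 17; fixed 13; total 30.
{A, B, C, D}: Z1→A 4, Z2→A 2, Z3→D 3, Z4→B 8. Service 17; fixed 16; total 33.
No other subset beats 29.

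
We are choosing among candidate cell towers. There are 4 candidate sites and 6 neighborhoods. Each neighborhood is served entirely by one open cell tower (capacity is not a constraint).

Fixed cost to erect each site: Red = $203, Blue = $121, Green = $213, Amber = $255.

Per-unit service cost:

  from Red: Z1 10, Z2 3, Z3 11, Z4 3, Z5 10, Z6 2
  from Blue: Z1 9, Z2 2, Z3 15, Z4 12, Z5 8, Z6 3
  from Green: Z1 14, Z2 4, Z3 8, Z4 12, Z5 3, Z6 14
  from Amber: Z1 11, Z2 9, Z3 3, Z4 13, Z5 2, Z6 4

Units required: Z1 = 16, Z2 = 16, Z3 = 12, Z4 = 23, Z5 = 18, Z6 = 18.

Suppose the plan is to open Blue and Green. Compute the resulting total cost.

Total cost: 990

Each neighborhood is assigned to its cheapest site among the open ones.
{Blue, Green}: Z1→Blue 9·16=144, Z2→Blue 2·16=32, Z3→Green 8·12=96, Z4→Blue 12·23=276, Z5→Green 3·18=54, Z6→Blue 3·18=54. Service 656; fixed 334; total 990.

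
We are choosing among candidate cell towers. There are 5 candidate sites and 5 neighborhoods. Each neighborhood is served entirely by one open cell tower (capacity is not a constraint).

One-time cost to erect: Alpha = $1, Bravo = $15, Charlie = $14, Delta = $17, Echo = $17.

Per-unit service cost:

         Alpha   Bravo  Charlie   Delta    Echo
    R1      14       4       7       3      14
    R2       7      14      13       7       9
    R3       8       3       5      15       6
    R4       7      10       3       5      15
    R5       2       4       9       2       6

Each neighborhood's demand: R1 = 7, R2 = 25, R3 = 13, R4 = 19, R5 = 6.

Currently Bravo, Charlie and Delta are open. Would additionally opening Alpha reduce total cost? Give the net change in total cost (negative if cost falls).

Current service cost with {Bravo, Charlie, Delta}: 304.
Adding Alpha: each neighborhood re-picks its cheapest; new service cost 304, saving 0.
Extra fixed cost: 1. Net change = 1 − 0 = 1.
(Totals: 350 → 351.)

No — net change +1 (cost rises by 1).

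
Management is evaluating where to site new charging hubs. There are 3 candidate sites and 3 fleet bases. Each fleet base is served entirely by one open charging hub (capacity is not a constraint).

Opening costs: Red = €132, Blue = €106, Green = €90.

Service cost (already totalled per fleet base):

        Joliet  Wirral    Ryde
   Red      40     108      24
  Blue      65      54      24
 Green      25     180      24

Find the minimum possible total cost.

Minimum total cost: 249

For any fixed open set, each fleet base goes to its cheapest open site; total = fixed + service.
{Blue}: Joliet→Blue 65, Wirral→Blue 54, Ryde→Blue 24. Service 143; fixed 106; total 249.
{Blue, Green}: service 103 + fixed 196 = 299
{Red}: service 172 + fixed 132 = 304
{Red, Blue, Green}: Joliet→Green 25, Wirral→Blue 54, Ryde→Red 24. Service 103; fixed 328; total 431.
No other subset beats 249.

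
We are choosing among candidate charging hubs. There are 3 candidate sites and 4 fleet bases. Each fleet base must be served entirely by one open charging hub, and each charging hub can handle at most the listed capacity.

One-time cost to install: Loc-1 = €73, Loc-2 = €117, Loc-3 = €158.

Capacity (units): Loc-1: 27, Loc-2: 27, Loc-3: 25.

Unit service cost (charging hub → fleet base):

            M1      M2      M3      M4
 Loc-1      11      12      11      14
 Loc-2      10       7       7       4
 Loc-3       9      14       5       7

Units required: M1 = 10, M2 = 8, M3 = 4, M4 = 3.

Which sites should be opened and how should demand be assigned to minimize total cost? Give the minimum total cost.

Minimum total cost: 313

Open {Loc-2}: M1→Loc-2 10·10=100, M2→Loc-2 7·8=56, M3→Loc-2 7·4=28, M4→Loc-2 4·3=12.
Loads: Loc-2 carries 25/27. Service 196; fixed 117; total 313.
Next best feasible plan costs 365.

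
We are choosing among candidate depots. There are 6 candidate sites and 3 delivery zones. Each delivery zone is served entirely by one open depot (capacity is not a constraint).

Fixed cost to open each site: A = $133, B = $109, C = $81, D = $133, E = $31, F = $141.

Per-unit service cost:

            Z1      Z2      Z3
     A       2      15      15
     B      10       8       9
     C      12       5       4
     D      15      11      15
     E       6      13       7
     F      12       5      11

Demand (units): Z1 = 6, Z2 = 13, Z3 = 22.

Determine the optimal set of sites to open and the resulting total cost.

Open C and E; minimum total cost 301.

For any fixed open set, each delivery zone goes to its cheapest open site; total = fixed + service.
{C, E}: Z1→E 6·6=36, Z2→C 5·13=65, Z3→C 4·22=88. Service 189; fixed 112; total 301.
{C}: service 225 + fixed 81 = 306
{A, C}: service 165 + fixed 214 = 379
{A, B, C, D, E, F}: service 165 + fixed 628 = 793
No other subset beats 301.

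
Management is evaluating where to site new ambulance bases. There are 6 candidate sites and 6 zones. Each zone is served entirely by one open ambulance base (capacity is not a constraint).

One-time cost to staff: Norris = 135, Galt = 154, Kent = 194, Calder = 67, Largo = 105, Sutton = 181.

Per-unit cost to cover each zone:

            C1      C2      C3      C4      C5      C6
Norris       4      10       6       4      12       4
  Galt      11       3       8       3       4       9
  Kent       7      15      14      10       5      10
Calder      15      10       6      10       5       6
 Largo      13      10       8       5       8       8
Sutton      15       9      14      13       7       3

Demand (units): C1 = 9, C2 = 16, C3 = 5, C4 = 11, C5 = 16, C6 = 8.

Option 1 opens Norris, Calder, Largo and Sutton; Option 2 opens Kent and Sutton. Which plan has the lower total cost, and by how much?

Option 1 is cheaper by 20.

Option 1: {Norris, Calder, Largo, Sutton}: C1→Norris 4·9=36, C2→Sutton 9·16=144, C3→Norris 6·5=30, C4→Norris 4·11=44, C5→Calder 5·16=80, C6→Sutton 3·8=24. Service 358; fixed 488; total 846.
Option 2: {Kent, Sutton}: C1→Kent 7·9=63, C2→Sutton 9·16=144, C3→Kent 14·5=70, C4→Kent 10·11=110, C5→Kent 5·16=80, C6→Sutton 3·8=24. Service 491; fixed 375; total 866.
Difference: |846 − 866| = 20.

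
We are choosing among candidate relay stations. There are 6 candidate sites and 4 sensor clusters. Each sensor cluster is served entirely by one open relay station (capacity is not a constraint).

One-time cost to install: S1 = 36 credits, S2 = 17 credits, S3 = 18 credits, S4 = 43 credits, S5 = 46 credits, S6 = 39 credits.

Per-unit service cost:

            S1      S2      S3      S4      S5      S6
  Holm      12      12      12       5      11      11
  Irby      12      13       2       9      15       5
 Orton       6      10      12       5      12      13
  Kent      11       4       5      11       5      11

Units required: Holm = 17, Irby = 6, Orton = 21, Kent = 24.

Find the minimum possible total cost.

For any fixed open set, each sensor cluster goes to its cheapest open site; total = fixed + service.
{S2, S3, S4}: Holm→S4 5·17=85, Irby→S3 2·6=12, Orton→S4 5·21=105, Kent→S2 4·24=96. Service 298; fixed 78; total 376.
{S3, S4}: service 322 + fixed 61 = 383
{S2, S4}: service 340 + fixed 60 = 400
{S1, S2, S3, S4, S5, S6}: Holm→S4 5·17=85, Irby→S3 2·6=12, Orton→S4 5·21=105, Kent→S2 4·24=96. Service 298; fixed 199; total 497.
No other subset beats 376.

Minimum total cost: 376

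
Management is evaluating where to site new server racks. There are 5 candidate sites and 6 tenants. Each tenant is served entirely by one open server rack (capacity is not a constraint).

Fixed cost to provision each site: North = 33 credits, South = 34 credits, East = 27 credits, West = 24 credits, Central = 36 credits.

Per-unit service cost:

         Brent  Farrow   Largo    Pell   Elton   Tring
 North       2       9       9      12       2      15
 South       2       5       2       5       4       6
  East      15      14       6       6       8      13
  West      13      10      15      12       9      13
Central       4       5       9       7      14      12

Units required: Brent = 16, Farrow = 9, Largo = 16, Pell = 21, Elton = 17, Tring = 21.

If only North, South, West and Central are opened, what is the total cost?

Each tenant is assigned to its cheapest site among the open ones.
{North, South, West, Central}: Brent→North 2·16=32, Farrow→South 5·9=45, Largo→South 2·16=32, Pell→South 5·21=105, Elton→North 2·17=34, Tring→South 6·21=126. Service 374; fixed 127; total 501.

Total cost: 501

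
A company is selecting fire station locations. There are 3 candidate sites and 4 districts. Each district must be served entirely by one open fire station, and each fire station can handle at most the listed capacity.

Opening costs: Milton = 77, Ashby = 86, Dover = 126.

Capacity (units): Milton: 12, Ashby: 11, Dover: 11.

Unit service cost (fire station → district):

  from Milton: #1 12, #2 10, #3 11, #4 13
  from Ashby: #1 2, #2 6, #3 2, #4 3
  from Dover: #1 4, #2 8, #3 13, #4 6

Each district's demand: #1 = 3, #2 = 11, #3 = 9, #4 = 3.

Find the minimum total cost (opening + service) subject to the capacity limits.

Minimum total cost: 447

Open {Milton, Ashby, Dover}: #1→Dover 4·3=12, #2→Milton 10·11=110, #3→Ashby 2·9=18, #4→Dover 6·3=18.
Loads: Milton carries 11/12, Ashby carries 9/11, Dover carries 6/11. Service 158; fixed 289; total 447.
Next best feasible plan costs 470.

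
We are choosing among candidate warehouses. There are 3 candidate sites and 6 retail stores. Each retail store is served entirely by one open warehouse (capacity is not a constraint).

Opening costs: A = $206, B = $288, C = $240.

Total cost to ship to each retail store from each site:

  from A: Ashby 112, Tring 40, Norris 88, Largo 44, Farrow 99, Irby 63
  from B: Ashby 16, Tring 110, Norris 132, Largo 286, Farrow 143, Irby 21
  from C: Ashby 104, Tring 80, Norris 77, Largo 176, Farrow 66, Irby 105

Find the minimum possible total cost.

For any fixed open set, each retail store goes to its cheapest open site; total = fixed + service.
{A}: Ashby→A 112, Tring→A 40, Norris→A 88, Largo→A 44, Farrow→A 99, Irby→A 63. Service 446; fixed 206; total 652.
{A, B}: Ashby→B 16, Tring→A 40, Norris→A 88, Largo→A 44, Farrow→A 99, Irby→B 21. Service 308; fixed 494; total 802.
{A, C}: service 394 + fixed 446 = 840
{A, B, C}: Ashby→B 16, Tring→A 40, Norris→C 77, Largo→A 44, Farrow→C 66, Irby→B 21. Service 264; fixed 734; total 998.
No other subset beats 652.

Minimum total cost: 652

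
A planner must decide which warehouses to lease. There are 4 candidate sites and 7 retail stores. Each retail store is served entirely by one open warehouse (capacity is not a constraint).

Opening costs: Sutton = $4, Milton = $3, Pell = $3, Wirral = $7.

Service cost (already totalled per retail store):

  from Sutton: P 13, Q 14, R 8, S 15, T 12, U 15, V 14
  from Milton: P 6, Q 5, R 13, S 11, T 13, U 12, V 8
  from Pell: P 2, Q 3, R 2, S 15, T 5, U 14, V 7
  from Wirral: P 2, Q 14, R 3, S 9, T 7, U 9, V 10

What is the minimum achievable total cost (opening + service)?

Minimum total cost: 47

For any fixed open set, each retail store goes to its cheapest open site; total = fixed + service.
{Pell, Wirral}: P→Pell 2, Q→Pell 3, R→Pell 2, S→Wirral 9, T→Pell 5, U→Wirral 9, V→Pell 7. Service 37; fixed 10; total 47.
{Milton, Pell}: service 42 + fixed 6 = 48
{Milton, Pell, Wirral}: service 37 + fixed 13 = 50
{Sutton, Milton, Pell, Wirral}: service 37 + fixed 17 = 54
(All 15 nonempty subsets were checked; Pell and Wirral is lowest.)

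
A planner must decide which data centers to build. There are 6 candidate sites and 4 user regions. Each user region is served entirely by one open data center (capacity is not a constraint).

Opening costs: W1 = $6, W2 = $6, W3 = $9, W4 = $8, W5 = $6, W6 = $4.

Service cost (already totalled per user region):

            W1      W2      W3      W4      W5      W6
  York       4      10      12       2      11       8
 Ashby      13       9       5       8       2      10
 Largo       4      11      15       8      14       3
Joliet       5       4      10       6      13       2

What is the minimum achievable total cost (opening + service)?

Minimum total cost: 25

For any fixed open set, each user region goes to its cheapest open site; total = fixed + service.
{W5, W6}: York→W6 8, Ashby→W5 2, Largo→W6 3, Joliet→W6 2. Service 15; fixed 10; total 25.
{W1, W5}: service 15 + fixed 12 = 27
{W1, W5, W6}: service 11 + fixed 16 = 27
{W1, W2, W3, W4, W5, W6}: York→W4 2, Ashby→W5 2, Largo→W6 3, Joliet→W6 2. Service 9; fixed 39; total 48.
No other subset beats 25.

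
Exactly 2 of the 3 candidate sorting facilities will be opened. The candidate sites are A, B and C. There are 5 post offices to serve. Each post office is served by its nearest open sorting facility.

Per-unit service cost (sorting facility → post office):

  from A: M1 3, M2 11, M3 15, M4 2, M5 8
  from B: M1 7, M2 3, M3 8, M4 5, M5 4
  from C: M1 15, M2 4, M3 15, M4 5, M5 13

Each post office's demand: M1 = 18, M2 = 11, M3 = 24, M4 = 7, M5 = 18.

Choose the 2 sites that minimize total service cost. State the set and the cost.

Choose A and B; total service cost 365.

With exactly 2 open, each post office uses its cheapest among the chosen.
{A, B}: M1→A 3·18=54, M2→B 3·11=33, M3→B 8·24=192, M4→A 2·7=14, M5→B 4·18=72. Service cost 365.
{B, C}: service cost 458
{A, C}: service cost 616
Among all 3 size-2 choices, {A, B} is lowest.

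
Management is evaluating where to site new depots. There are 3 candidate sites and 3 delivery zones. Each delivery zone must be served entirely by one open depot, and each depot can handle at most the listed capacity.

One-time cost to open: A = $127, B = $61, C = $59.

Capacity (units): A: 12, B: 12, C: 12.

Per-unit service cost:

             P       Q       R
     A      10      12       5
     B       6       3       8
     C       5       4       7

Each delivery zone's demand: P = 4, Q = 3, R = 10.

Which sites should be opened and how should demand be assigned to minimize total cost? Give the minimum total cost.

Open {B, C}: P→B 6·4=24, Q→B 3·3=9, R→C 7·10=70.
Loads: B carries 7/12, C carries 10/12. Service 103; fixed 120; total 223.
Next best feasible plan costs 232.

Minimum total cost: 223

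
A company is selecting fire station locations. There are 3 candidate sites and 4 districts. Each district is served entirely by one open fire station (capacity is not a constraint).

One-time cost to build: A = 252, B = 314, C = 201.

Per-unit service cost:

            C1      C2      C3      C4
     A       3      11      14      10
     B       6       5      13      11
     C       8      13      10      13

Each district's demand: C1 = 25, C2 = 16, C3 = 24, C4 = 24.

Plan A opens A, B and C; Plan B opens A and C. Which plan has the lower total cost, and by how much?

Plan A: {A, B, C}: C1→A 3·25=75, C2→B 5·16=80, C3→C 10·24=240, C4→A 10·24=240. Service 635; fixed 767; total 1402.
Plan B: {A, C}: C1→A 3·25=75, C2→A 11·16=176, C3→C 10·24=240, C4→A 10·24=240. Service 731; fixed 453; total 1184.
Difference: |1402 − 1184| = 218.

Plan B is cheaper by 218.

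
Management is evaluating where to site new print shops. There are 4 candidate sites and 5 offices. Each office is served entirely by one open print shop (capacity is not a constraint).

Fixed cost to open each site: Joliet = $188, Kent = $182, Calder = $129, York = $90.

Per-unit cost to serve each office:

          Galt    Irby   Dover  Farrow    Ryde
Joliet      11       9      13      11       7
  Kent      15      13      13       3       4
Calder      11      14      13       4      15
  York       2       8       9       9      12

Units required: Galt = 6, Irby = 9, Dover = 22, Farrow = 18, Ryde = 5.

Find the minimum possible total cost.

Minimum total cost: 594

For any fixed open set, each office goes to its cheapest open site; total = fixed + service.
{York}: Galt→York 2·6=12, Irby→York 8·9=72, Dover→York 9·22=198, Farrow→York 9·18=162, Ryde→York 12·5=60. Service 504; fixed 90; total 594.
{Kent, York}: service 356 + fixed 272 = 628
{Calder, York}: service 414 + fixed 219 = 633
{Joliet, Kent, Calder, York}: service 356 + fixed 589 = 945
No other subset beats 594.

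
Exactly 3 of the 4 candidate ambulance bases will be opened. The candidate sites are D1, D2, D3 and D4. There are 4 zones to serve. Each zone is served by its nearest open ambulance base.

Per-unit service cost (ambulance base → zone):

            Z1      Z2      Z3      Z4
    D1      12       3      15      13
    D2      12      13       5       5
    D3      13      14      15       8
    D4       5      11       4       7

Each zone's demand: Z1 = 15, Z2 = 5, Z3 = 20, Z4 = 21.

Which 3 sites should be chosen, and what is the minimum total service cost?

Choose D1, D2 and D4; total service cost 275.

With exactly 3 open, each zone uses its cheapest among the chosen.
{D1, D2, D4}: Z1→D4 5·15=75, Z2→D1 3·5=15, Z3→D4 4·20=80, Z4→D2 5·21=105. Service cost 275.
{D2, D3, D4}: service cost 315
{D1, D3, D4}: service cost 317
Among all 4 size-3 choices, {D1, D2, D4} is lowest.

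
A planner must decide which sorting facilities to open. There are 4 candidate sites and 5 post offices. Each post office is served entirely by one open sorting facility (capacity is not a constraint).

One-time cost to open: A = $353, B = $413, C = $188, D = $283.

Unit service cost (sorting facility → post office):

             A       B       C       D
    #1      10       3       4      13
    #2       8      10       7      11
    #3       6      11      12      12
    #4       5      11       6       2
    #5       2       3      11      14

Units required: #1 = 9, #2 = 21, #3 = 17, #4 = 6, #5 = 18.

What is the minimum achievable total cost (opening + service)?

For any fixed open set, each post office goes to its cheapest open site; total = fixed + service.
{A}: #1→A 10·9=90, #2→A 8·21=168, #3→A 6·17=102, #4→A 5·6=30, #5→A 2·18=36. Service 426; fixed 353; total 779.
{C}: service 621 + fixed 188 = 809
{A, C}: #1→C 4·9=36, #2→C 7·21=147, #3→A 6·17=102, #4→A 5·6=30, #5→A 2·18=36. Service 351; fixed 541; total 892.
{A, B, C, D}: #1→B 3·9=27, #2→C 7·21=147, #3→A 6·17=102, #4→D 2·6=12, #5→A 2·18=36. Service 324; fixed 1237; total 1561.
No other subset beats 779.

Minimum total cost: 779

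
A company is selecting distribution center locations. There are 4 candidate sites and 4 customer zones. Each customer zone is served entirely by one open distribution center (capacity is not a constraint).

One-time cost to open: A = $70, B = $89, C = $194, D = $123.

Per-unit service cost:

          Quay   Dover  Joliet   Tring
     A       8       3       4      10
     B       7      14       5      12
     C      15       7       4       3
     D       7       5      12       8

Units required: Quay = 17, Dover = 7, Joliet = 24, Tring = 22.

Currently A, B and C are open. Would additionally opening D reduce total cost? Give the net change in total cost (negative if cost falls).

Current service cost with {A, B, C}: 302.
Adding D: each customer zone re-picks its cheapest; new service cost 302, saving 0.
Extra fixed cost: 123. Net change = 123 − 0 = 123.
(Totals: 655 → 778.)

No — net change +123 (cost rises by 123).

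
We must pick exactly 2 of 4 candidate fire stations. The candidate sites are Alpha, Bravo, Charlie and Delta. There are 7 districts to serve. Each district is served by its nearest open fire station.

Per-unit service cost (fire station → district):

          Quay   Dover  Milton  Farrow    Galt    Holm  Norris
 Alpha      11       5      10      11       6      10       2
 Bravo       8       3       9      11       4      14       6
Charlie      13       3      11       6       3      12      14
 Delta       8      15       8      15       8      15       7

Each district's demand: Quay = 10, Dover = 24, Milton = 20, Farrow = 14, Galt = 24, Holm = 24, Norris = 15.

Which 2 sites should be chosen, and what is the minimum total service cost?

With exactly 2 open, each district uses its cheapest among the chosen.
{Alpha, Charlie}: Quay→Alpha 11·10=110, Dover→Charlie 3·24=72, Milton→Alpha 10·20=200, Farrow→Charlie 6·14=84, Galt→Charlie 3·24=72, Holm→Alpha 10·24=240, Norris→Alpha 2·15=30. Service cost 808.
{Alpha, Bravo}: service cost 852
{Charlie, Delta}: service cost 861
Among all 6 size-2 choices, {Alpha, Charlie} is lowest.

Choose Alpha and Charlie; total service cost 808.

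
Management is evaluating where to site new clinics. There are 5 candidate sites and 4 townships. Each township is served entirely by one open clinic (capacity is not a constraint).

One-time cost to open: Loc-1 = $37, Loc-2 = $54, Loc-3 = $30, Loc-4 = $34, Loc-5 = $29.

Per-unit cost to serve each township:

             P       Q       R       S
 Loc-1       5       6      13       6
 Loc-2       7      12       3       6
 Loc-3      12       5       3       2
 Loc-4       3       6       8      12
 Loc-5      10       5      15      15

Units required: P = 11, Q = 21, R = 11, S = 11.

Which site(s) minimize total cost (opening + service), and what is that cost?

Open Loc-3 and Loc-4; minimum total cost 257.

For any fixed open set, each township goes to its cheapest open site; total = fixed + service.
{Loc-3, Loc-4}: P→Loc-4 3·11=33, Q→Loc-3 5·21=105, R→Loc-3 3·11=33, S→Loc-3 2·11=22. Service 193; fixed 64; total 257.
{Loc-1, Loc-3}: service 215 + fixed 67 = 282
{Loc-3, Loc-4, Loc-5}: service 193 + fixed 93 = 286
{Loc-1, Loc-2, Loc-3, Loc-4, Loc-5}: service 193 + fixed 184 = 377
No other subset beats 257.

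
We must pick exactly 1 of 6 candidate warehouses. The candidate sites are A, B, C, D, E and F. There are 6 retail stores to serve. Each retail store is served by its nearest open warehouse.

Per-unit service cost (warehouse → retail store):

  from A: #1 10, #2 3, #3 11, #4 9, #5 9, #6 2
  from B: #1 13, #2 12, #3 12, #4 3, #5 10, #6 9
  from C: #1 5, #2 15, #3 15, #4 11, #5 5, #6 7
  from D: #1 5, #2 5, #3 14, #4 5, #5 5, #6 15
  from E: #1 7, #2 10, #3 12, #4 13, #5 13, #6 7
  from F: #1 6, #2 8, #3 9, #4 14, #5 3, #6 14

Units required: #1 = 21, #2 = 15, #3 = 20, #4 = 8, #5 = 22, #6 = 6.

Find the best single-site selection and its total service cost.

With exactly 1 open, each retail store uses its cheapest among the chosen.
{F}: #1→F 6·21=126, #2→F 8·15=120, #3→F 9·20=180, #4→F 14·8=112, #5→F 3·22=66, #6→F 14·6=84. Service cost 688.
{D}: service cost 700
{A}: service cost 757
Among all 6 size-1 choices, {F} is lowest.

Choose F only; total service cost 688.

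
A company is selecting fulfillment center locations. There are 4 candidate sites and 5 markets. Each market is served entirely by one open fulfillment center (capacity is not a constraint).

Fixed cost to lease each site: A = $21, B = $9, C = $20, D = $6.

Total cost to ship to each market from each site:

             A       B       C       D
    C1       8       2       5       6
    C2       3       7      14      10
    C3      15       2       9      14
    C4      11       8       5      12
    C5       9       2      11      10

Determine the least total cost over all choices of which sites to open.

Minimum total cost: 30

For any fixed open set, each market goes to its cheapest open site; total = fixed + service.
{B}: C1→B 2, C2→B 7, C3→B 2, C4→B 8, C5→B 2. Service 21; fixed 9; total 30.
{B, D}: C1→B 2, C2→B 7, C3→B 2, C4→B 8, C5→B 2. Service 21; fixed 15; total 36.
{A, B}: service 17 + fixed 30 = 47
{A, B, C, D}: C1→B 2, C2→A 3, C3→B 2, C4→C 5, C5→B 2. Service 14; fixed 56; total 70.
No other subset beats 30.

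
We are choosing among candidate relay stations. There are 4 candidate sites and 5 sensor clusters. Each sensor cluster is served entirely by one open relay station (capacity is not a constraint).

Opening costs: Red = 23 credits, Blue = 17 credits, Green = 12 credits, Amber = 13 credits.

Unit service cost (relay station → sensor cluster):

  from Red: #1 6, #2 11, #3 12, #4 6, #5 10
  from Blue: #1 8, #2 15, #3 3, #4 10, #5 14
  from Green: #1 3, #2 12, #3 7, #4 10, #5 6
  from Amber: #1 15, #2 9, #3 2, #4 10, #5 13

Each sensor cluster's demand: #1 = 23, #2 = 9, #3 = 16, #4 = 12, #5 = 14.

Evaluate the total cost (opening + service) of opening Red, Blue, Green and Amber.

Total cost: 403

Each sensor cluster is assigned to its cheapest site among the open ones.
{Red, Blue, Green, Amber}: #1→Green 3·23=69, #2→Amber 9·9=81, #3→Amber 2·16=32, #4→Red 6·12=72, #5→Green 6·14=84. Service 338; fixed 65; total 403.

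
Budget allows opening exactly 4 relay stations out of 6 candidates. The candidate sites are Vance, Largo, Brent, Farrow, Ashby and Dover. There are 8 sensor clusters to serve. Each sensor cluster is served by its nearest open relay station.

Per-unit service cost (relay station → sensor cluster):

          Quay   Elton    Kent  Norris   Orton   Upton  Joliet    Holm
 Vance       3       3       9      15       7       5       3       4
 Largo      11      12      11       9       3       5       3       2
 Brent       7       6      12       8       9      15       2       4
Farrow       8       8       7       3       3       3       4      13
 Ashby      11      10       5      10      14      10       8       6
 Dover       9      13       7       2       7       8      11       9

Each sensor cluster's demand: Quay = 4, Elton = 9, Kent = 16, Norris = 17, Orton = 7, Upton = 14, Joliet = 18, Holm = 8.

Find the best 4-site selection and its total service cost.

With exactly 4 open, each sensor cluster uses its cheapest among the chosen.
{Vance, Brent, Farrow, Ashby}: Quay→Vance 3·4=12, Elton→Vance 3·9=27, Kent→Ashby 5·16=80, Norris→Farrow 3·17=51, Orton→Farrow 3·7=21, Upton→Farrow 3·14=42, Joliet→Brent 2·18=36, Holm→Vance 4·8=32. Service cost 301.
{Vance, Farrow, Ashby, Dover}: service cost 302
{Vance, Largo, Farrow, Ashby}: service cost 303
Among all 15 size-4 choices, {Vance, Brent, Farrow, Ashby} is lowest.

Choose Vance, Brent, Farrow and Ashby; total service cost 301.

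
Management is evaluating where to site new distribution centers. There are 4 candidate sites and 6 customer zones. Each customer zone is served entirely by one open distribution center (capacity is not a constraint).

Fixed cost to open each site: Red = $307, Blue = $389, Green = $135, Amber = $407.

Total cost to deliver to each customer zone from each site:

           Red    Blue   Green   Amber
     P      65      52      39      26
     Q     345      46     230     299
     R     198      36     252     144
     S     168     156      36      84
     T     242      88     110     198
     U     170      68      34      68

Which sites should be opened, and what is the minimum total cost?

Open Blue and Green; minimum total cost 803.

For any fixed open set, each customer zone goes to its cheapest open site; total = fixed + service.
{Blue, Green}: P→Green 39, Q→Blue 46, R→Blue 36, S→Green 36, T→Blue 88, U→Green 34. Service 279; fixed 524; total 803.
{Blue}: service 446 + fixed 389 = 835
{Green}: service 701 + fixed 135 = 836
{Red, Blue, Green, Amber}: service 266 + fixed 1238 = 1504
No other subset beats 803.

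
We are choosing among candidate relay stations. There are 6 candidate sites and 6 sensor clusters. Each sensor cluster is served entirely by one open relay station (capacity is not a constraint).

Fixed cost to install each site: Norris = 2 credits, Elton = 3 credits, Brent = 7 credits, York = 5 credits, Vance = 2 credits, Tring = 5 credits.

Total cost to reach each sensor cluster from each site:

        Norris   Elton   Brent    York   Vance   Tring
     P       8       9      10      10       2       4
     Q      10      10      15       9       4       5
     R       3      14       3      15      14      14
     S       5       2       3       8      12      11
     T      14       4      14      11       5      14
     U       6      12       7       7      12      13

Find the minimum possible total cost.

For any fixed open set, each sensor cluster goes to its cheapest open site; total = fixed + service.
{Norris, Elton, Vance}: P→Vance 2, Q→Vance 4, R→Norris 3, S→Elton 2, T→Elton 4, U→Norris 6. Service 21; fixed 7; total 28.
{Norris, Vance}: P→Vance 2, Q→Vance 4, R→Norris 3, S→Norris 5, T→Vance 5, U→Norris 6. Service 25; fixed 4; total 29.
{Norris, Elton, York, Vance}: service 21 + fixed 12 = 33
{Norris, Elton, Brent, York, Vance, Tring}: P→Vance 2, Q→Vance 4, R→Norris 3, S→Elton 2, T→Elton 4, U→Norris 6. Service 21; fixed 24; total 45.
No other subset beats 28.

Minimum total cost: 28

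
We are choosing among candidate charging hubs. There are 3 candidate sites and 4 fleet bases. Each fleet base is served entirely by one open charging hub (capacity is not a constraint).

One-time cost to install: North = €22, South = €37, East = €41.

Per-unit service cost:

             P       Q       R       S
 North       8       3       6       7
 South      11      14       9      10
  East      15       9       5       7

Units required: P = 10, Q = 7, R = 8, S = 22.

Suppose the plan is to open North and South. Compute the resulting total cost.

Total cost: 362

Each fleet base is assigned to its cheapest site among the open ones.
{North, South}: P→North 8·10=80, Q→North 3·7=21, R→North 6·8=48, S→North 7·22=154. Service 303; fixed 59; total 362.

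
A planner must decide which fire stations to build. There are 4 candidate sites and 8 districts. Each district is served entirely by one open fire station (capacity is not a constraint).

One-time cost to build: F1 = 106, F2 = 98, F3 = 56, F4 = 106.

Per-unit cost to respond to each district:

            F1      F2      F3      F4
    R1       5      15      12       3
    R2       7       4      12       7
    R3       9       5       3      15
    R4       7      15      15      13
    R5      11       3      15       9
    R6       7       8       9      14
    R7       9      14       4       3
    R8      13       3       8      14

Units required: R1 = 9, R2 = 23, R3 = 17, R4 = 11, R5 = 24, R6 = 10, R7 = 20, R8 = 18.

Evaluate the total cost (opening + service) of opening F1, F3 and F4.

Each district is assigned to its cheapest site among the open ones.
{F1, F3, F4}: R1→F4 3·9=27, R2→F1 7·23=161, R3→F3 3·17=51, R4→F1 7·11=77, R5→F4 9·24=216, R6→F1 7·10=70, R7→F4 3·20=60, R8→F3 8·18=144. Service 806; fixed 268; total 1074.

Total cost: 1074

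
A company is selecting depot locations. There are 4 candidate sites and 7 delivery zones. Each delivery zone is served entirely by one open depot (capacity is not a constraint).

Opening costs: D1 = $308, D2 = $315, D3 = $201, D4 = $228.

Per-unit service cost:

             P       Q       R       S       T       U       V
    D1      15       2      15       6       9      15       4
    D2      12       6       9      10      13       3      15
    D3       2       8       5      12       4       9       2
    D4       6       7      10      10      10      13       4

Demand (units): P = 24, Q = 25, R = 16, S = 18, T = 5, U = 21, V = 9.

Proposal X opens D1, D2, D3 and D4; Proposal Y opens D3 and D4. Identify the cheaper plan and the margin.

Proposal Y is cheaper by 300.

Proposal X: {D1, D2, D3, D4}: P→D3 2·24=48, Q→D1 2·25=50, R→D3 5·16=80, S→D1 6·18=108, T→D3 4·5=20, U→D2 3·21=63, V→D3 2·9=18. Service 387; fixed 1052; total 1439.
Proposal Y: {D3, D4}: P→D3 2·24=48, Q→D4 7·25=175, R→D3 5·16=80, S→D4 10·18=180, T→D3 4·5=20, U→D3 9·21=189, V→D3 2·9=18. Service 710; fixed 429; total 1139.
Difference: |1439 − 1139| = 300.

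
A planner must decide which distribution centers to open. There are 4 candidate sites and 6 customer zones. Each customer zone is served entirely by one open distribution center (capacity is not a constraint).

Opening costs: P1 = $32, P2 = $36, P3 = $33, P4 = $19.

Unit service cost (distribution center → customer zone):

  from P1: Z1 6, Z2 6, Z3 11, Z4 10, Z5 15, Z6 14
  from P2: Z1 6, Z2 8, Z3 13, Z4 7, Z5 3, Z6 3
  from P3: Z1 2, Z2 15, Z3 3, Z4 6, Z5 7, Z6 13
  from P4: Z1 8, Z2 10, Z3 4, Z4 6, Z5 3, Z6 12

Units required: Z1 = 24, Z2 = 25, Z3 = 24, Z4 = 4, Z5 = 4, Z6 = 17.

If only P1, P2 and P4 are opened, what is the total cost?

Total cost: 564

Each customer zone is assigned to its cheapest site among the open ones.
{P1, P2, P4}: Z1→P1 6·24=144, Z2→P1 6·25=150, Z3→P4 4·24=96, Z4→P4 6·4=24, Z5→P2 3·4=12, Z6→P2 3·17=51. Service 477; fixed 87; total 564.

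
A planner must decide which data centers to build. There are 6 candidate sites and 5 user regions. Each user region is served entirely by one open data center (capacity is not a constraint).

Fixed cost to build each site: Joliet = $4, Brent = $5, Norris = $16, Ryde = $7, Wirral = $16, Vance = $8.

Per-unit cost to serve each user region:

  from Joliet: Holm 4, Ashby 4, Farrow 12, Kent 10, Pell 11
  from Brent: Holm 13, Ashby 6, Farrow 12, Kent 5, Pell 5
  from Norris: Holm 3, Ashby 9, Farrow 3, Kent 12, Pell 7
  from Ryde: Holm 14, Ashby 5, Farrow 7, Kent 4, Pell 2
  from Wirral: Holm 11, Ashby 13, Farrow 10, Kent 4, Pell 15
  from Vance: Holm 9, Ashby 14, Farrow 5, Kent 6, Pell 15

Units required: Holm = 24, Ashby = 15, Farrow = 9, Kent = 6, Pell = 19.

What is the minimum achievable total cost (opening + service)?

For any fixed open set, each user region goes to its cheapest open site; total = fixed + service.
{Joliet, Norris, Ryde}: Holm→Norris 3·24=72, Ashby→Joliet 4·15=60, Farrow→Norris 3·9=27, Kent→Ryde 4·6=24, Pell→Ryde 2·19=38. Service 221; fixed 27; total 248.
{Joliet, Brent, Norris, Ryde}: service 221 + fixed 32 = 253
{Joliet, Norris, Ryde, Vance}: service 221 + fixed 35 = 256
{Joliet, Brent, Norris, Ryde, Wirral, Vance}: service 221 + fixed 56 = 277
No other subset beats 248.

Minimum total cost: 248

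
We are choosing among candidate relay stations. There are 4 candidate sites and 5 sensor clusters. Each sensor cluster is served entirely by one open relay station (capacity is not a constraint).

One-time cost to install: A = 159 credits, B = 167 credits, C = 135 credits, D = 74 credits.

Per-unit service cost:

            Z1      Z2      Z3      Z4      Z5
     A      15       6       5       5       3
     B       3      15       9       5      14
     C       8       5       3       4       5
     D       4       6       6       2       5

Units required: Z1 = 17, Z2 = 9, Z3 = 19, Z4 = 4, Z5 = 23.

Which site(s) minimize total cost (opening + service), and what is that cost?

Open D only; minimum total cost 433.

For any fixed open set, each sensor cluster goes to its cheapest open site; total = fixed + service.
{D}: Z1→D 4·17=68, Z2→D 6·9=54, Z3→D 6·19=114, Z4→D 2·4=8, Z5→D 5·23=115. Service 359; fixed 74; total 433.
{C, D}: service 293 + fixed 209 = 502
{C}: Z1→C 8·17=136, Z2→C 5·9=45, Z3→C 3·19=57, Z4→C 4·4=16, Z5→C 5·23=115. Service 369; fixed 135; total 504.
{A, B, C, D}: service 230 + fixed 535 = 765
No other subset beats 433.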